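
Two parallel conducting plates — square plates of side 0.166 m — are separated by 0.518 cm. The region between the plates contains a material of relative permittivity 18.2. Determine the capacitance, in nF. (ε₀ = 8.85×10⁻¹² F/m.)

0.857 nF

A = (0.166 m)² = 2.76×10⁻² m².
C = κε₀A/d = 18.2 × 8.85×10⁻¹² × 2.76×10⁻² / 5.18×10⁻³ = 8.57×10⁻¹⁰ F.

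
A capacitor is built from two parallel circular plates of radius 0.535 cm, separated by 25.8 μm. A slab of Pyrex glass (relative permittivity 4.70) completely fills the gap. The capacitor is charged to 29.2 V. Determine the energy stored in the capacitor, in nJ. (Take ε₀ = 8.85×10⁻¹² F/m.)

61.8 nJ

A = π(0.535 cm)² = 8.99×10⁻⁵ m².
C = κε₀A/d = 4.70 × 8.85×10⁻¹² × 8.99×10⁻⁵ / 2.58×10⁻⁵ = 1.45×10⁻¹⁰ F.
U = ½CV² = ½ × 1.45×10⁻¹⁰ × (29.2)² = 6.18×10⁻⁸ J.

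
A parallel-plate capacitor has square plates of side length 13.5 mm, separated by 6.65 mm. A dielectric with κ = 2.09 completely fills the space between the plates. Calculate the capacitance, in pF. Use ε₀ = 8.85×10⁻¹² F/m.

C ≈ 0.507 pF

A = (13.5 mm)² = 1.82×10⁻⁴ m².
C = κε₀A/d = 2.09 × 8.85×10⁻¹² × 1.82×10⁻⁴ / 6.65×10⁻³ = 5.07×10⁻¹³ F.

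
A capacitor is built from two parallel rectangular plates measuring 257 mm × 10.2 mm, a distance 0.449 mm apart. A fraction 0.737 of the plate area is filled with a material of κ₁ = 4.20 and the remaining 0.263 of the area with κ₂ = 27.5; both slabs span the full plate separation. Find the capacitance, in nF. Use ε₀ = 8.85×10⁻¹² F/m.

A = 257 × 10.2 mm² = 2.62×10⁻³ m².
Side-by-side slabs ⇒ two capacitors in parallel, each spanning the full gap.
C₁ = κ₁ε₀A₁/d = 4.20 × 8.85×10⁻¹² × 1.93×10⁻³ / 4.49×10⁻⁴ = 1.60×10⁻¹⁰ F.
C₂ = κ₂ε₀A₂/d = 27.5 × 8.85×10⁻¹² × 6.89×10⁻⁴ / 4.49×10⁻⁴ = 3.74×10⁻¹⁰ F.
C = C₁ + C₂ = 5.34×10⁻¹⁰ F.

0.534 nF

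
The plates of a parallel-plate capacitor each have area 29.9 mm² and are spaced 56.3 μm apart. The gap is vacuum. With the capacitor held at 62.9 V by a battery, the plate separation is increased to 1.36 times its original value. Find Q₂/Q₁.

Battery connected ⇒ V is held fixed.
C₂ = 0.735 C₁ and Q = CV, so Q₂/Q₁ = C₂/C₁ = 0.735.

Q₂/Q₁ ≈ 0.735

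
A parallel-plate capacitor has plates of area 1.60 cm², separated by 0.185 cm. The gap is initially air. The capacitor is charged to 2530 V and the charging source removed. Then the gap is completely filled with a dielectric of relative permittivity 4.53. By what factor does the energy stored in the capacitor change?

Isolated ⇒ Q is held fixed.
C₂ = 4.53 C₁ and U = Q²/(2C), so U₂/U₁ = C₁/C₂ = 0.221.

0.221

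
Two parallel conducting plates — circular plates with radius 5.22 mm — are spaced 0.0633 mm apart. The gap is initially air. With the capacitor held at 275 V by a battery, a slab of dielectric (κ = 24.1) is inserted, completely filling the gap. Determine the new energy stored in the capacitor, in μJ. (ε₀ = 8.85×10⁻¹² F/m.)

U ≈ 10.9 μJ

A = π(5.22 mm)² = 8.56×10⁻⁵ m².
Initially C₁ = ε₀A/d = 8.85×10⁻¹² × 8.56×10⁻⁵ / 6.33×10⁻⁵ = 1.20×10⁻¹¹ F.
U₁ = 4.53×10⁻⁷ J.
Battery connected ⇒ V is held fixed. C₂ = 24.1 C₁ and U = ½CV², so U₂/U₁ = C₂/C₁ = 24.1.
U₂ = 24.1 × 4.53×10⁻⁷ = 1.09×10⁻⁵ J.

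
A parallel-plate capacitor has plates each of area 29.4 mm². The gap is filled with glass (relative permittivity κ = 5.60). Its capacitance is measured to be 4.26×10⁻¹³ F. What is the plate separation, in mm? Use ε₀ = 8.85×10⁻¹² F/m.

A = 29.4 mm² = 2.94×10⁻⁵ m².
d = κε₀A/C = 5.60 × 8.85×10⁻¹² × 2.94×10⁻⁵ / 4.26×10⁻¹³ = 3.42×10⁻³ m.

3.42 mm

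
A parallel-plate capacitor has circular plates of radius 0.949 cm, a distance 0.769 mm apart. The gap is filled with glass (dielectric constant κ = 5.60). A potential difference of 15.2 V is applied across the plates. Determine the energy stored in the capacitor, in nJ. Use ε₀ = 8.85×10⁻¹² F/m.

A = π(0.949 cm)² = 2.83×10⁻⁴ m².
C = κε₀A/d = 5.60 × 8.85×10⁻¹² × 2.83×10⁻⁴ / 7.69×10⁻⁴ = 1.82×10⁻¹¹ F.
U = ½CV² = ½ × 1.82×10⁻¹¹ × (15.2)² = 2.11×10⁻⁹ J.

U ≈ 2.11 nJ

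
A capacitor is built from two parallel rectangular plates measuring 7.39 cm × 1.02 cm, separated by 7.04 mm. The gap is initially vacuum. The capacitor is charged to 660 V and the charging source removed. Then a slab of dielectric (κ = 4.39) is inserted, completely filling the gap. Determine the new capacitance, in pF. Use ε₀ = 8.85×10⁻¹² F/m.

C ≈ 4.16 pF

A = 7.39 × 1.02 cm² = 7.54×10⁻⁴ m².
Initially C₁ = ε₀A/d = 8.85×10⁻¹² × 7.54×10⁻⁴ / 7.04×10⁻³ = 9.48×10⁻¹³ F.
C = κε₀A/d scales with κ, so C₂/C₁ = κ = 4.39.
C₂ = 4.39 × 9.48×10⁻¹³ = 4.16×10⁻¹² F.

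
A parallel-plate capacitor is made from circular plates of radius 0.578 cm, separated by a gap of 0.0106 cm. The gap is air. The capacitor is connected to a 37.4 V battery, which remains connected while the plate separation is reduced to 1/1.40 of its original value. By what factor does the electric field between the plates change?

E₂/E₁ ≈ 1.40

Battery connected ⇒ V is held fixed.
E = V/d, so E₂/E₁ = d₁/d₂ = 1.40.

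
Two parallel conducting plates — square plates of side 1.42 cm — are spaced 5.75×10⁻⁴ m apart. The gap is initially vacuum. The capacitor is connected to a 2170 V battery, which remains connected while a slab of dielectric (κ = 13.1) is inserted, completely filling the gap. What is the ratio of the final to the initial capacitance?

C = κε₀A/d scales with κ, so C₂/C₁ = κ = 13.1.

C₂/C₁ ≈ 13.1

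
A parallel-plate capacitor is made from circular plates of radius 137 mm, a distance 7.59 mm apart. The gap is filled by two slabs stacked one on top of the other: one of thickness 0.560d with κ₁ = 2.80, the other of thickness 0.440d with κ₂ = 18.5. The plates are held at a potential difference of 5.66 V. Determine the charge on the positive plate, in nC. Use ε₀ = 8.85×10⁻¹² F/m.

1.74 nC

A = π(137 mm)² = 5.90×10⁻² m².
Stacked slabs ⇒ two capacitors in series, each with the full plate area.
C₁ = κ₁ε₀A/d₁ = 2.80 × 8.85×10⁻¹² × 5.90×10⁻² / 4.25×10⁻³ = 3.44×10⁻¹⁰ F.
C₂ = κ₂ε₀A/d₂ = 18.5 × 8.85×10⁻¹² × 5.90×10⁻² / 3.34×10⁻³ = 2.89×10⁻⁹ F.
C = (1/C₁ + 1/C₂)⁻¹ = 3.07×10⁻¹⁰ F.
Q = CV = 3.07×10⁻¹⁰ × 5.66 = 1.74×10⁻⁹ C.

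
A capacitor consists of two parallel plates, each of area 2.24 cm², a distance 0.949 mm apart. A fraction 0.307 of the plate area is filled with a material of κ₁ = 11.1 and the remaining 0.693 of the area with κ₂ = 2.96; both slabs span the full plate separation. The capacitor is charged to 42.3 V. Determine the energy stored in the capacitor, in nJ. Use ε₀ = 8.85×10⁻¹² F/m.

U ≈ 10.2 nJ

A = 2.24 cm² = 2.24×10⁻⁴ m².
Side-by-side slabs ⇒ two capacitors in parallel, each spanning the full gap.
C₁ = κ₁ε₀A₁/d = 11.1 × 8.85×10⁻¹² × 6.88×10⁻⁵ / 9.49×10⁻⁴ = 7.12×10⁻¹² F.
C₂ = κ₂ε₀A₂/d = 2.96 × 8.85×10⁻¹² × 1.55×10⁻⁴ / 9.49×10⁻⁴ = 4.28×10⁻¹² F.
C = C₁ + C₂ = 1.14×10⁻¹¹ F.
U = ½CV² = ½ × 1.14×10⁻¹¹ × (42.3)² = 1.02×10⁻⁸ J.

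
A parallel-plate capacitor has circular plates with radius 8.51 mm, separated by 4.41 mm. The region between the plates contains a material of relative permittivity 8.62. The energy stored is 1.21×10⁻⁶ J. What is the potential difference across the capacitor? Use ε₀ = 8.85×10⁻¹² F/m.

V ≈ 0.784 kV

A = π(8.51 mm)² = 2.28×10⁻⁴ m².
C = κε₀A/d = 8.62 × 8.85×10⁻¹² × 2.28×10⁻⁴ / 4.41×10⁻³ = 3.94×10⁻¹² F.
V = √(2U/C) = √(2 × 1.21×10⁻⁶ / 3.94×10⁻¹²) = 7.84×10² V.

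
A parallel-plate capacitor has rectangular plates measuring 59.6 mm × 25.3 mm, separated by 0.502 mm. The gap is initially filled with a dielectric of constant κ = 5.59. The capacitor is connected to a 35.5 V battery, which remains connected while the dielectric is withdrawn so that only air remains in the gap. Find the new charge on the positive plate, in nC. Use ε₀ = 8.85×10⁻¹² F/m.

Q ≈ 0.944 nC

A = 59.6 × 25.3 mm² = 1.51×10⁻³ m².
Initially C₁ = κε₀A/d = 5.59 × 8.85×10⁻¹² × 1.51×10⁻³ / 5.02×10⁻⁴ = 1.49×10⁻¹⁰ F.
Q₁ = 5.28×10⁻⁹ C.
Battery connected ⇒ V is held fixed. C₂ = 0.179 C₁ and Q = CV, so Q₂/Q₁ = C₂/C₁ = 0.179.
Q₂ = 0.179 × 5.28×10⁻⁹ = 9.44×10⁻¹⁰ C.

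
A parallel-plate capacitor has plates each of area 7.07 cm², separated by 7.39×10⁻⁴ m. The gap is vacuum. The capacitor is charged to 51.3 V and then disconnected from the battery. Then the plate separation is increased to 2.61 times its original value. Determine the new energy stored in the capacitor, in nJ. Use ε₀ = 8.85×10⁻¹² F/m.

U ≈ 29.1 nJ

A = 7.07 cm² = 7.07×10⁻⁴ m².
Initially C₁ = ε₀A/d = 8.85×10⁻¹² × 7.07×10⁻⁴ / 7.39×10⁻⁴ = 8.47×10⁻¹² F.
U₁ = 1.11×10⁻⁸ J.
Isolated ⇒ Q is held fixed. C₂ = 0.383 C₁ and U = Q²/(2C), so U₂/U₁ = C₁/C₂ = 2.61.
U₂ = 2.61 × 1.11×10⁻⁸ = 2.91×10⁻⁸ J.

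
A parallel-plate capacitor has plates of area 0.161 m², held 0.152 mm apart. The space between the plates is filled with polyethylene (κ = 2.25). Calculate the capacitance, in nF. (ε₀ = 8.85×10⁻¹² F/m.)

21.1 nF

C = κε₀A/d = 2.25 × 8.85×10⁻¹² × 0.161 / 1.52×10⁻⁴ = 2.11×10⁻⁸ F.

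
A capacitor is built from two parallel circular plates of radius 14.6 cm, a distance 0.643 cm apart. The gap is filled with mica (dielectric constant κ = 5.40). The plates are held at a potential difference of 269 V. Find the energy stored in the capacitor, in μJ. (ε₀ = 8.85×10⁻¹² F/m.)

A = π(14.6 cm)² = 6.70×10⁻² m².
C = κε₀A/d = 5.40 × 8.85×10⁻¹² × 6.70×10⁻² / 6.43×10⁻³ = 4.98×10⁻¹⁰ F.
U = ½CV² = ½ × 4.98×10⁻¹⁰ × (269)² = 1.80×10⁻⁵ J.

U ≈ 18.0 μJ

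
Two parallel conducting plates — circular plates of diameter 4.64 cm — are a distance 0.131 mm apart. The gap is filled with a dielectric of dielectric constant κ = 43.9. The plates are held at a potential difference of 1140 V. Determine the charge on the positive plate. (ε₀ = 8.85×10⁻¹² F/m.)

5.72 μC

A = π(4.64/2 cm)² = 1.69×10⁻³ m².
C = κε₀A/d = 43.9 × 8.85×10⁻¹² × 1.69×10⁻³ / 1.31×10⁻⁴ = 5.01×10⁻⁹ F.
Q = CV = 5.01×10⁻⁹ × 1140 = 5.72×10⁻⁶ C.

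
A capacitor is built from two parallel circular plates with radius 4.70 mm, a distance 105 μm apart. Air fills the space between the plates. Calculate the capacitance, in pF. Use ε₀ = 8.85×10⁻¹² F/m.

A = π(4.70 mm)² = 6.94×10⁻⁵ m².
C = ε₀A/d = 8.85×10⁻¹² × 6.94×10⁻⁵ / 1.05×10⁻⁴ = 5.85×10⁻¹² F.

5.85 pF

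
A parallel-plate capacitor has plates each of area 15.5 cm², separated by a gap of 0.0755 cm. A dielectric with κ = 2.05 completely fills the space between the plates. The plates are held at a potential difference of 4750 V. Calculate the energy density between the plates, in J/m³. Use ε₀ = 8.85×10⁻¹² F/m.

E = V/d = 4750 / 7.55×10⁻⁴ = 6.29×10⁶ V/m.
u = ½κε₀E² = ½ × 2.05 × 8.85×10⁻¹² × (6.29×10⁶)² = 3.59×10² J/m³.

u ≈ 359 J/m³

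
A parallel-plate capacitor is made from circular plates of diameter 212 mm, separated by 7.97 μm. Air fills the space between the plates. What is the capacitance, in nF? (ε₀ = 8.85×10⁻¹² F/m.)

A = π(212/2 mm)² = 3.53×10⁻² m².
C = ε₀A/d = 8.85×10⁻¹² × 3.53×10⁻² / 7.97×10⁻⁶ = 3.92×10⁻⁸ F.

39.2 nF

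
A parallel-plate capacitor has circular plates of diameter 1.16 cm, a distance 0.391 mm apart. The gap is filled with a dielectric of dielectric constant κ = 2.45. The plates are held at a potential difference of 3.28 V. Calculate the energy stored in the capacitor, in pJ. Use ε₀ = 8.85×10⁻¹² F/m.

A = π(1.16/2 cm)² = 1.06×10⁻⁴ m².
C = κε₀A/d = 2.45 × 8.85×10⁻¹² × 1.06×10⁻⁴ / 3.91×10⁻⁴ = 5.86×10⁻¹² F.
U = ½CV² = ½ × 5.86×10⁻¹² × (3.28)² = 3.15×10⁻¹¹ J.

U ≈ 31.5 pJ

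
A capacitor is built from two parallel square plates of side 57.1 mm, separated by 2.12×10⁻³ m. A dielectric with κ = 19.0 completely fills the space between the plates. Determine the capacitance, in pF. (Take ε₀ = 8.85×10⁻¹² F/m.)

C ≈ 259 pF

A = (57.1 mm)² = 3.26×10⁻³ m².
C = κε₀A/d = 19.0 × 8.85×10⁻¹² × 3.26×10⁻³ / 2.12×10⁻³ = 2.59×10⁻¹⁰ F.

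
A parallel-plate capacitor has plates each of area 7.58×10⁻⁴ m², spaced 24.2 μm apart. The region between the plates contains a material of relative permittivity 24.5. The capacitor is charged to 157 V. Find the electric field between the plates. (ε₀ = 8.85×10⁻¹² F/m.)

E = V/d = 157 / 2.42×10⁻⁵ = 6.49×10⁶ V/m.

6.49 MV/m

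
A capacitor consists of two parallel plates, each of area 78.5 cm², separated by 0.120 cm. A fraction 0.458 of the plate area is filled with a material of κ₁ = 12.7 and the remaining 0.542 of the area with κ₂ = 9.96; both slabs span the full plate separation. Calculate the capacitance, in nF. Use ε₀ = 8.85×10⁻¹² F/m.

C ≈ 0.649 nF

A = 78.5 cm² = 7.85×10⁻³ m².
Side-by-side slabs ⇒ two capacitors in parallel, each spanning the full gap.
C₁ = κ₁ε₀A₁/d = 12.7 × 8.85×10⁻¹² × 3.60×10⁻³ / 1.20×10⁻³ = 3.37×10⁻¹⁰ F.
C₂ = κ₂ε₀A₂/d = 9.96 × 8.85×10⁻¹² × 4.25×10⁻³ / 1.20×10⁻³ = 3.13×10⁻¹⁰ F.
C = C₁ + C₂ = 6.49×10⁻¹⁰ F.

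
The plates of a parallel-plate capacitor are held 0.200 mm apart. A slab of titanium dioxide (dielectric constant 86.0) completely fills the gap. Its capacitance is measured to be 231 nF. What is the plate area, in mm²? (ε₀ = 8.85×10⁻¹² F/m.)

A = Cd/(κε₀) = 2.31×10⁻⁷ × 2.00×10⁻⁴ / (86.0 × 8.85×10⁻¹²) = 6.07×10⁻² m².

A ≈ 6.07×10⁴ mm²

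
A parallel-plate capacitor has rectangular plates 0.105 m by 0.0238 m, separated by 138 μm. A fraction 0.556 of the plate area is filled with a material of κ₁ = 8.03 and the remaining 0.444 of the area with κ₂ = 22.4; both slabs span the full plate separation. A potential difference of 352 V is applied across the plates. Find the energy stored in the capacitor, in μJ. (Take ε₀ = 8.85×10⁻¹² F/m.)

A = 0.105 × 0.0238 m² = 2.50×10⁻³ m².
Side-by-side slabs ⇒ two capacitors in parallel, each spanning the full gap.
C₁ = κ₁ε₀A₁/d = 8.03 × 8.85×10⁻¹² × 1.39×10⁻³ / 1.38×10⁻⁴ = 7.16×10⁻¹⁰ F.
C₂ = κ₂ε₀A₂/d = 22.4 × 8.85×10⁻¹² × 1.11×10⁻³ / 1.38×10⁻⁴ = 1.59×10⁻⁹ F.
C = C₁ + C₂ = 2.31×10⁻⁹ F.
U = ½CV² = ½ × 2.31×10⁻⁹ × (352)² = 1.43×10⁻⁴ J.

U ≈ 143 μJ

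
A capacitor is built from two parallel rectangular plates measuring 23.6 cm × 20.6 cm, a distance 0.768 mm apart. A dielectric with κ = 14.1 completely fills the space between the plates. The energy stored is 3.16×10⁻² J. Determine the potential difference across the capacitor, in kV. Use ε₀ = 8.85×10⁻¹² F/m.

A = 23.6 × 20.6 cm² = 4.86×10⁻² m².
C = κε₀A/d = 14.1 × 8.85×10⁻¹² × 4.86×10⁻² / 7.68×10⁻⁴ = 7.90×10⁻⁹ F.
V = √(2U/C) = √(2 × 3.16×10⁻² / 7.90×10⁻⁹) = 2.83×10³ V.

2.83 kV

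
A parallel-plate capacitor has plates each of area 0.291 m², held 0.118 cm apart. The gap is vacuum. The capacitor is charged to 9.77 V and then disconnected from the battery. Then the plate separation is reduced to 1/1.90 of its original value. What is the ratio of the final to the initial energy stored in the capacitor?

0.526

Isolated ⇒ Q is held fixed.
C₂ = 1.90 C₁ and U = Q²/(2C), so U₂/U₁ = C₁/C₂ = 0.526.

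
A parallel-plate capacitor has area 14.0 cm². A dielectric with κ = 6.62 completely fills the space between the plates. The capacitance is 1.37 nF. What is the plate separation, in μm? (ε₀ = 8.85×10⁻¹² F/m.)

59.9 μm

A = 14.0 cm² = 1.40×10⁻³ m².
d = κε₀A/C = 6.62 × 8.85×10⁻¹² × 1.40×10⁻³ / 1.37×10⁻⁹ = 5.99×10⁻⁵ m.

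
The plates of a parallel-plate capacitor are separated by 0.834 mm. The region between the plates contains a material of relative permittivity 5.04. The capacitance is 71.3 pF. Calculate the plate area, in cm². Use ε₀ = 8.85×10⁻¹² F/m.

13.3 cm²

A = Cd/(κε₀) = 7.13×10⁻¹¹ × 8.34×10⁻⁴ / (5.04 × 8.85×10⁻¹²) = 1.33×10⁻³ m².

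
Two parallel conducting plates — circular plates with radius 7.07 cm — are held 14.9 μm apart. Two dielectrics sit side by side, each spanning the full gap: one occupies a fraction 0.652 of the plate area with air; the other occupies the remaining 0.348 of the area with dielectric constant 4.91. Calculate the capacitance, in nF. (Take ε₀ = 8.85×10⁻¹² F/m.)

C ≈ 22.0 nF

A = π(7.07 cm)² = 1.57×10⁻² m².
Side-by-side slabs ⇒ two capacitors in parallel, each spanning the full gap.
C₁ = κ₁ε₀A₁/d = 1.00 × 8.85×10⁻¹² × 1.02×10⁻² / 1.49×10⁻⁵ = 6.08×10⁻⁹ F.
C₂ = κ₂ε₀A₂/d = 4.91 × 8.85×10⁻¹² × 5.46×10⁻³ / 1.49×10⁻⁵ = 1.59×10⁻⁸ F.
C = C₁ + C₂ = 2.20×10⁻⁸ F.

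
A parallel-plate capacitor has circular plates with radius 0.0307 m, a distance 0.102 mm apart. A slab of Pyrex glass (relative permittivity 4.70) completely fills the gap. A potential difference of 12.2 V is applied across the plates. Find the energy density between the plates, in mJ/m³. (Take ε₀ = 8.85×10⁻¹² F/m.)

E = V/d = 12.2 / 1.02×10⁻⁴ = 1.20×10⁵ V/m.
u = ½κε₀E² = ½ × 4.70 × 8.85×10⁻¹² × (1.20×10⁵)² = 0.298 J/m³.

u ≈ 298 mJ/m³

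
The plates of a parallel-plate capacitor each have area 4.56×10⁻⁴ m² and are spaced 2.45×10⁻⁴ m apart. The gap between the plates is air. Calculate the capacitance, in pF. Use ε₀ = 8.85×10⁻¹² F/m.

16.5 pF

C = ε₀A/d = 8.85×10⁻¹² × 4.56×10⁻⁴ / 2.45×10⁻⁴ = 1.65×10⁻¹¹ F.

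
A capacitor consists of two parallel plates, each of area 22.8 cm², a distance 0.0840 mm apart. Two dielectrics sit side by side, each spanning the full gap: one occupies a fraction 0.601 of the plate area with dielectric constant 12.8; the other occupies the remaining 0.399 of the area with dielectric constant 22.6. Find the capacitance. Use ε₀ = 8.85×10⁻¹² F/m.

4.01 nF

A = 22.8 cm² = 2.28×10⁻³ m².
Side-by-side slabs ⇒ two capacitors in parallel, each spanning the full gap.
C₁ = κ₁ε₀A₁/d = 12.8 × 8.85×10⁻¹² × 1.37×10⁻³ / 8.40×10⁻⁵ = 1.85×10⁻⁹ F.
C₂ = κ₂ε₀A₂/d = 22.6 × 8.85×10⁻¹² × 9.10×10⁻⁴ / 8.40×10⁻⁵ = 2.17×10⁻⁹ F.
C = C₁ + C₂ = 4.01×10⁻⁹ F.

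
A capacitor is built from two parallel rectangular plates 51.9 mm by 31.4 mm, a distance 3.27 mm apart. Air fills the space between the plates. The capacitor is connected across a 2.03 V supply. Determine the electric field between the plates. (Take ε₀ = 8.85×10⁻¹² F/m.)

E ≈ 0.621 kV/m

E = V/d = 2.03 / 3.27×10⁻³ = 6.21×10² V/m.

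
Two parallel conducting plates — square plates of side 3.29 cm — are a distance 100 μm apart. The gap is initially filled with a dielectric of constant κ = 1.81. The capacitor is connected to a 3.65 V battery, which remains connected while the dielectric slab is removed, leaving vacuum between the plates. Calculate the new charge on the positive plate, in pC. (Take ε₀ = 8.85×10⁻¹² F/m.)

A = (3.29 cm)² = 1.08×10⁻³ m².
Initially C₁ = κε₀A/d = 1.81 × 8.85×10⁻¹² × 1.08×10⁻³ / 1.00×10⁻⁴ = 1.73×10⁻¹⁰ F.
Q₁ = 6.33×10⁻¹⁰ C.
Battery connected ⇒ V is held fixed. C₂ = 0.552 C₁ and Q = CV, so Q₂/Q₁ = C₂/C₁ = 0.552.
Q₂ = 0.552 × 6.33×10⁻¹⁰ = 3.50×10⁻¹⁰ C.

350 pC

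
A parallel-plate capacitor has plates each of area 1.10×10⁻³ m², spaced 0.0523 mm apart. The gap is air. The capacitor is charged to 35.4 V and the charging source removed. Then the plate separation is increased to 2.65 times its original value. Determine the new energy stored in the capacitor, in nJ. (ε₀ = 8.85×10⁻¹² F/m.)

Initially C₁ = ε₀A/d = 8.85×10⁻¹² × 1.10×10⁻³ / 5.23×10⁻⁵ = 1.86×10⁻¹⁰ F.
U₁ = 1.17×10⁻⁷ J.
Isolated ⇒ Q is held fixed. C₂ = 0.377 C₁ and U = Q²/(2C), so U₂/U₁ = C₁/C₂ = 2.65.
U₂ = 2.65 × 1.17×10⁻⁷ = 3.09×10⁻⁷ J.

309 nJ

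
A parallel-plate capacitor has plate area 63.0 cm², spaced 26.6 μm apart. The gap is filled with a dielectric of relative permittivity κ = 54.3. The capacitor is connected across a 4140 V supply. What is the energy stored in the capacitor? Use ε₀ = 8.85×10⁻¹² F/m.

0.975 J

A = 63.0 cm² = 6.30×10⁻³ m².
C = κε₀A/d = 54.3 × 8.85×10⁻¹² × 6.30×10⁻³ / 2.66×10⁻⁵ = 1.14×10⁻⁷ F.
U = ½CV² = ½ × 1.14×10⁻⁷ × (4140)² = 0.975 J.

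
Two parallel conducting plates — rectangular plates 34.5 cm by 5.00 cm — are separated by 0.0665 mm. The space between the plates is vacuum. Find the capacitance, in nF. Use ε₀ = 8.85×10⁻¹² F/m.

2.30 nF

A = 34.5 × 5.00 cm² = 1.73×10⁻² m².
C = ε₀A/d = 8.85×10⁻¹² × 1.73×10⁻² / 6.65×10⁻⁵ = 2.30×10⁻⁹ F.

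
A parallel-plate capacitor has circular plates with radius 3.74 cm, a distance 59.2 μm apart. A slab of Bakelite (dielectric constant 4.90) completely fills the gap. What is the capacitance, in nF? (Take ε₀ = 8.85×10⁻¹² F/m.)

C ≈ 3.22 nF

A = π(3.74 cm)² = 4.39×10⁻³ m².
C = κε₀A/d = 4.90 × 8.85×10⁻¹² × 4.39×10⁻³ / 5.92×10⁻⁵ = 3.22×10⁻⁹ F.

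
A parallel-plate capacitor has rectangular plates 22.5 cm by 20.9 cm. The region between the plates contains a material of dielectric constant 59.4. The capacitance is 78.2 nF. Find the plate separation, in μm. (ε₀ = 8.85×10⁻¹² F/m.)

316 μm

A = 22.5 × 20.9 cm² = 4.70×10⁻² m².
d = κε₀A/C = 59.4 × 8.85×10⁻¹² × 4.70×10⁻² / 7.82×10⁻⁸ = 3.16×10⁻⁴ m.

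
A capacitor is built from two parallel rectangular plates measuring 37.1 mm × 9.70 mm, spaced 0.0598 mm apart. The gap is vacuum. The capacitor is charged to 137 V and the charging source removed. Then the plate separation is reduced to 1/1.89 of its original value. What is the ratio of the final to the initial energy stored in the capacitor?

0.529

Isolated ⇒ Q is held fixed.
C₂ = 1.89 C₁ and U = Q²/(2C), so U₂/U₁ = C₁/C₂ = 0.529.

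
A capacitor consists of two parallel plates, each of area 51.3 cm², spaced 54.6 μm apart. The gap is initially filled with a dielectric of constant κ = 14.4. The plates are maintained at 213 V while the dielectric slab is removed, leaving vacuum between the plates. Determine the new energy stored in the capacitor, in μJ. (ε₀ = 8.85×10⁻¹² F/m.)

A = 51.3 cm² = 5.13×10⁻³ m².
Initially C₁ = κε₀A/d = 14.4 × 8.85×10⁻¹² × 5.13×10⁻³ / 5.46×10⁻⁵ = 1.20×10⁻⁸ F.
U₁ = 2.72×10⁻⁴ J.
Battery connected ⇒ V is held fixed. C₂ = 0.0694 C₁ and U = ½CV², so U₂/U₁ = C₂/C₁ = 0.0694.
U₂ = 0.0694 × 2.72×10⁻⁴ = 1.89×10⁻⁵ J.

18.9 μJ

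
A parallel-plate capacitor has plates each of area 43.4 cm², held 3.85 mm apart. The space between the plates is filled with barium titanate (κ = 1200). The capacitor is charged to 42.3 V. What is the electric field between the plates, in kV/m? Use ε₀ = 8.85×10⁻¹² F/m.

E = V/d = 42.3 / 3.85×10⁻³ = 1.10×10⁴ V/m.

E ≈ 11.0 kV/m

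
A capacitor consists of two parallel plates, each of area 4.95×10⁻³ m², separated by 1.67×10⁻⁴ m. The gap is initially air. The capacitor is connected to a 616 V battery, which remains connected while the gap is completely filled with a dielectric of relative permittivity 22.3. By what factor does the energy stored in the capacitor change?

Battery connected ⇒ V is held fixed.
C₂ = 22.3 C₁ and U = ½CV², so U₂/U₁ = C₂/C₁ = 22.3.

U₂/U₁ ≈ 22.3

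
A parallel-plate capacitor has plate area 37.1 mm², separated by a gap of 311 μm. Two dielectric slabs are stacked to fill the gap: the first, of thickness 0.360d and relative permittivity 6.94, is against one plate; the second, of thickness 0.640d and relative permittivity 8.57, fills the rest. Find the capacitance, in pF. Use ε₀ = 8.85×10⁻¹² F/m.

A = 37.1 mm² = 3.71×10⁻⁵ m².
Stacked slabs ⇒ two capacitors in series, each with the full plate area.
C₁ = κ₁ε₀A/d₁ = 6.94 × 8.85×10⁻¹² × 3.71×10⁻⁵ / 1.12×10⁻⁴ = 2.04×10⁻¹¹ F.
C₂ = κ₂ε₀A/d₂ = 8.57 × 8.85×10⁻¹² × 3.71×10⁻⁵ / 1.99×10⁻⁴ = 1.41×10⁻¹¹ F.
C = (1/C₁ + 1/C₂)⁻¹ = 8.34×10⁻¹² F.

C ≈ 8.34 pF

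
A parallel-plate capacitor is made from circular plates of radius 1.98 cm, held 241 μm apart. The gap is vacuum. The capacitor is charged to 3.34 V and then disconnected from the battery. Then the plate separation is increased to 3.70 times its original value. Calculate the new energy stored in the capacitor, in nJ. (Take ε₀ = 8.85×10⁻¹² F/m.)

A = π(1.98 cm)² = 1.23×10⁻³ m².
Initially C₁ = ε₀A/d = 8.85×10⁻¹² × 1.23×10⁻³ / 2.41×10⁻⁴ = 4.52×10⁻¹¹ F.
U₁ = 2.52×10⁻¹⁰ J.
Isolated ⇒ Q is held fixed. C₂ = 0.270 C₁ and U = Q²/(2C), so U₂/U₁ = C₁/C₂ = 3.70.
U₂ = 3.70 × 2.52×10⁻¹⁰ = 9.33×10⁻¹⁰ J.

0.933 nJ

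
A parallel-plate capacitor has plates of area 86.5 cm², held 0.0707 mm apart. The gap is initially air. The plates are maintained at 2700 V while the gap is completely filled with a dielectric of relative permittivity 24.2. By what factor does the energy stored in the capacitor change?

U₂/U₁ ≈ 24.2

Battery connected ⇒ V is held fixed.
C₂ = 24.2 C₁ and U = ½CV², so U₂/U₁ = C₂/C₁ = 24.2.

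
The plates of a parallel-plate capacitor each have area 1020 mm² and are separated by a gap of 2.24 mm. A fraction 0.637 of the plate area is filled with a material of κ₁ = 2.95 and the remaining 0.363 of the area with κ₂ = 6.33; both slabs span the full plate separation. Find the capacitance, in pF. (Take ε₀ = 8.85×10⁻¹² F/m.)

C ≈ 16.8 pF

A = 1020 mm² = 1.02×10⁻³ m².
Side-by-side slabs ⇒ two capacitors in parallel, each spanning the full gap.
C₁ = κ₁ε₀A₁/d = 2.95 × 8.85×10⁻¹² × 6.50×10⁻⁴ / 2.24×10⁻³ = 7.57×10⁻¹² F.
C₂ = κ₂ε₀A₂/d = 6.33 × 8.85×10⁻¹² × 3.70×10⁻⁴ / 2.24×10⁻³ = 9.26×10⁻¹² F.
C = C₁ + C₂ = 1.68×10⁻¹¹ F.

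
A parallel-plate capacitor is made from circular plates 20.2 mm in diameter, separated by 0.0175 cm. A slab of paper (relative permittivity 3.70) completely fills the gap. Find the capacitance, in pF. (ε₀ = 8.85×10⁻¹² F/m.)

60.0 pF

A = π(20.2/2 mm)² = 3.20×10⁻⁴ m².
C = κε₀A/d = 3.70 × 8.85×10⁻¹² × 3.20×10⁻⁴ / 1.75×10⁻⁴ = 6.00×10⁻¹¹ F.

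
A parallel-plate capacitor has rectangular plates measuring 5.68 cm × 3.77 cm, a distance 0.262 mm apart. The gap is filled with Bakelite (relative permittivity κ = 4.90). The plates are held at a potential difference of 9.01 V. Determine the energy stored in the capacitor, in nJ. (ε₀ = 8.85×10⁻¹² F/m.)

U ≈ 14.4 nJ

A = 5.68 × 3.77 cm² = 2.14×10⁻³ m².
C = κε₀A/d = 4.90 × 8.85×10⁻¹² × 2.14×10⁻³ / 2.62×10⁻⁴ = 3.54×10⁻¹⁰ F.
U = ½CV² = ½ × 3.54×10⁻¹⁰ × (9.01)² = 1.44×10⁻⁸ J.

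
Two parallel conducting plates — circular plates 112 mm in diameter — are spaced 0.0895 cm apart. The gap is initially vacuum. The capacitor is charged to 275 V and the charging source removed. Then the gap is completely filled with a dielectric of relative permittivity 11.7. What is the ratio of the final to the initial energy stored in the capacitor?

U₂/U₁ ≈ 0.0855

Isolated ⇒ Q is held fixed.
C₂ = 11.7 C₁ and U = Q²/(2C), so U₂/U₁ = C₁/C₂ = 0.0855.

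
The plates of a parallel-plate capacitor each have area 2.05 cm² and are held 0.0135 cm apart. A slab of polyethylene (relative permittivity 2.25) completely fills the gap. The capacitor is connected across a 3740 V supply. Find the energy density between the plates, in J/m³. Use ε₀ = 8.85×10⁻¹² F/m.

u ≈ 7641 J/m³

E = V/d = 3740 / 1.35×10⁻⁴ = 2.77×10⁷ V/m.
u = ½κε₀E² = ½ × 2.25 × 8.85×10⁻¹² × (2.77×10⁷)² = 7.64×10³ J/m³.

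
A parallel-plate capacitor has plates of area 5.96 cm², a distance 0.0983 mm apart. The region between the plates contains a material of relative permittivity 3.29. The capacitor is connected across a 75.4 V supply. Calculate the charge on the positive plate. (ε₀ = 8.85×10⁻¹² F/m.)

Q ≈ 13.3 nC

A = 5.96 cm² = 5.96×10⁻⁴ m².
C = κε₀A/d = 3.29 × 8.85×10⁻¹² × 5.96×10⁻⁴ / 9.83×10⁻⁵ = 1.77×10⁻¹⁰ F.
Q = CV = 1.77×10⁻¹⁰ × 75.4 = 1.33×10⁻⁸ C.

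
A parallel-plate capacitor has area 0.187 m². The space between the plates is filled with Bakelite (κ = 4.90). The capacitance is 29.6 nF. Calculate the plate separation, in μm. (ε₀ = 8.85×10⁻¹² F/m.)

d = κε₀A/C = 4.90 × 8.85×10⁻¹² × 0.187 / 2.96×10⁻⁸ = 2.74×10⁻⁴ m.

d ≈ 274 μm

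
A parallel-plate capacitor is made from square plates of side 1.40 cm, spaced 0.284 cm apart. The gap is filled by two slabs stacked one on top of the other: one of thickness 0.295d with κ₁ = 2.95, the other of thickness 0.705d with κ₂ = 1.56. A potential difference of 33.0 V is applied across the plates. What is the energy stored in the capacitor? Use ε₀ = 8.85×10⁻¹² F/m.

A = (1.40 cm)² = 1.96×10⁻⁴ m².
Stacked slabs ⇒ two capacitors in series, each with the full plate area.
C₁ = κ₁ε₀A/d₁ = 2.95 × 8.85×10⁻¹² × 1.96×10⁻⁴ / 8.38×10⁻⁴ = 6.11×10⁻¹² F.
C₂ = κ₂ε₀A/d₂ = 1.56 × 8.85×10⁻¹² × 1.96×10⁻⁴ / 2.00×10⁻³ = 1.35×10⁻¹² F.
C = (1/C₁ + 1/C₂)⁻¹ = 1.11×10⁻¹² F.
U = ½CV² = ½ × 1.11×10⁻¹² × (33.0)² = 6.03×10⁻¹⁰ J.

0.603 nJ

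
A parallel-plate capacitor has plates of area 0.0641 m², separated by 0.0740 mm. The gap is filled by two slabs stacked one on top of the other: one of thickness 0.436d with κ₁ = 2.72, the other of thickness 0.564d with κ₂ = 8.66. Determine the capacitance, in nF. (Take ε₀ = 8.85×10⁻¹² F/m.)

C ≈ 34.0 nF

Stacked slabs ⇒ two capacitors in series, each with the full plate area.
C₁ = κ₁ε₀A/d₁ = 2.72 × 8.85×10⁻¹² × 6.41×10⁻² / 3.23×10⁻⁵ = 4.78×10⁻⁸ F.
C₂ = κ₂ε₀A/d₂ = 8.66 × 8.85×10⁻¹² × 6.41×10⁻² / 4.17×10⁻⁵ = 1.18×10⁻⁷ F.
C = (1/C₁ + 1/C₂)⁻¹ = 3.40×10⁻⁸ F.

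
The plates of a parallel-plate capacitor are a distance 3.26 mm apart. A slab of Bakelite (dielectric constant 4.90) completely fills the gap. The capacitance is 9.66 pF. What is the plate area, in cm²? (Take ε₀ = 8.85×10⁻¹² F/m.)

A = Cd/(κε₀) = 9.66×10⁻¹² × 3.26×10⁻³ / (4.90 × 8.85×10⁻¹²) = 7.26×10⁻⁴ m².

A ≈ 7.26 cm²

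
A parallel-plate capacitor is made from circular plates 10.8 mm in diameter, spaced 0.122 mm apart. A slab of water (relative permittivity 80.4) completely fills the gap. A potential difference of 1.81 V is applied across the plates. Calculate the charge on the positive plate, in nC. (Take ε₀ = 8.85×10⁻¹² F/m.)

A = π(10.8/2 mm)² = 9.16×10⁻⁵ m².
C = κε₀A/d = 80.4 × 8.85×10⁻¹² × 9.16×10⁻⁵ / 1.22×10⁻⁴ = 5.34×10⁻¹⁰ F.
Q = CV = 5.34×10⁻¹⁰ × 1.81 = 9.67×10⁻¹⁰ C.

0.967 nC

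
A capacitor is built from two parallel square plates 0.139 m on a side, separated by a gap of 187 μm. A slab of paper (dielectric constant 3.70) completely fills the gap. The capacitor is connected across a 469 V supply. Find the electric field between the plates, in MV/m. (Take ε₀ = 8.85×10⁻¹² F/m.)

E = V/d = 469 / 1.87×10⁻⁴ = 2.51×10⁶ V/m.

2.51 MV/m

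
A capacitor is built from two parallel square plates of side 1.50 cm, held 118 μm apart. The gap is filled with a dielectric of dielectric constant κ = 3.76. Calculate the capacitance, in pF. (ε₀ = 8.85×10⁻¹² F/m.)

63.5 pF

A = (1.50 cm)² = 2.25×10⁻⁴ m².
C = κε₀A/d = 3.76 × 8.85×10⁻¹² × 2.25×10⁻⁴ / 1.18×10⁻⁴ = 6.34×10⁻¹¹ F.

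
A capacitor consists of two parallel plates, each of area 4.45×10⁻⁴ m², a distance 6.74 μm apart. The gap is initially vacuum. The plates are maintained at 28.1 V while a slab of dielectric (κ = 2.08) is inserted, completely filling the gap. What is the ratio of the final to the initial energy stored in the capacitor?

U₂/U₁ ≈ 2.08

Battery connected ⇒ V is held fixed.
C₂ = 2.08 C₁ and U = ½CV², so U₂/U₁ = C₂/C₁ = 2.08.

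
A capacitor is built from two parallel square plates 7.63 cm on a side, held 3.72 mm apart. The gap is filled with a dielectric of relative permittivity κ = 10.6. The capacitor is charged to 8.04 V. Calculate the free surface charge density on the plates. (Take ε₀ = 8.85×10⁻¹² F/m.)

203 nC/m²

A = (7.63 cm)² = 5.82×10⁻³ m².
C = κε₀A/d = 10.6 × 8.85×10⁻¹² × 5.82×10⁻³ / 3.72×10⁻³ = 1.47×10⁻¹⁰ F.
σ = Q/A = CV/A = 1.47×10⁻¹⁰ × 8.04 / 5.82×10⁻³ = 2.03×10⁻⁷ C/m².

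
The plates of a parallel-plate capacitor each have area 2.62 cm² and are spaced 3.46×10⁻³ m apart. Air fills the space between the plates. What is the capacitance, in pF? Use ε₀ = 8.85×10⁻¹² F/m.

C ≈ 0.670 pF

A = 2.62 cm² = 2.62×10⁻⁴ m².
C = ε₀A/d = 8.85×10⁻¹² × 2.62×10⁻⁴ / 3.46×10⁻³ = 6.70×10⁻¹³ F.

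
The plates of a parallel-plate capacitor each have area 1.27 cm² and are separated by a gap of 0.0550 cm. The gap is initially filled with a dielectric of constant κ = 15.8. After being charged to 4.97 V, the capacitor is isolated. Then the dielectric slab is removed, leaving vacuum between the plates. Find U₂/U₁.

Isolated ⇒ Q is held fixed.
C₂ = 0.0633 C₁ and U = Q²/(2C), so U₂/U₁ = C₁/C₂ = 15.8.

U₂/U₁ ≈ 15.8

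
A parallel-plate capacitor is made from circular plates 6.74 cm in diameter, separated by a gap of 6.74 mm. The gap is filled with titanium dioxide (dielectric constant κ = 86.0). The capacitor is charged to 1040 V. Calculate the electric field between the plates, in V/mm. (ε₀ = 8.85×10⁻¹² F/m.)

E ≈ 154 V/mm

E = V/d = 1040 / 6.74×10⁻³ = 1.54×10⁵ V/m.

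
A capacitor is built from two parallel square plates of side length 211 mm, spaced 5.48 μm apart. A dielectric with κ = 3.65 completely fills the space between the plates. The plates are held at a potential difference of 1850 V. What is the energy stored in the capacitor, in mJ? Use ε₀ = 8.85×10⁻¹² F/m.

U ≈ 449 mJ

A = (211 mm)² = 4.45×10⁻² m².
C = κε₀A/d = 3.65 × 8.85×10⁻¹² × 4.45×10⁻² / 5.48×10⁻⁶ = 2.62×10⁻⁷ F.
U = ½CV² = ½ × 2.62×10⁻⁷ × (1850)² = 0.449 J.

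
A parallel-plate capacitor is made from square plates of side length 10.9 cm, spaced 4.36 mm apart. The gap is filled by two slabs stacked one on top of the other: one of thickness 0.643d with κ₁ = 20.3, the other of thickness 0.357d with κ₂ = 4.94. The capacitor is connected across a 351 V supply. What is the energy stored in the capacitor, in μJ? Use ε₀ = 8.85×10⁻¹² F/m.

U ≈ 14.3 μJ

A = (10.9 cm)² = 1.19×10⁻² m².
Stacked slabs ⇒ two capacitors in series, each with the full plate area.
C₁ = κ₁ε₀A/d₁ = 20.3 × 8.85×10⁻¹² × 1.19×10⁻² / 2.80×10⁻³ = 7.61×10⁻¹⁰ F.
C₂ = κ₂ε₀A/d₂ = 4.94 × 8.85×10⁻¹² × 1.19×10⁻² / 1.56×10⁻³ = 3.34×10⁻¹⁰ F.
C = (1/C₁ + 1/C₂)⁻¹ = 2.32×10⁻¹⁰ F.
U = ½CV² = ½ × 2.32×10⁻¹⁰ × (351)² = 1.43×10⁻⁵ J.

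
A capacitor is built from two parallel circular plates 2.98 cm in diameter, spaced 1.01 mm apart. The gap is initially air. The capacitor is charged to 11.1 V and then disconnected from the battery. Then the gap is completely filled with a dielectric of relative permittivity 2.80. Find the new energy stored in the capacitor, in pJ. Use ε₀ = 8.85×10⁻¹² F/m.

A = π(2.98/2 cm)² = 6.97×10⁻⁴ m².
Initially C₁ = ε₀A/d = 8.85×10⁻¹² × 6.97×10⁻⁴ / 1.01×10⁻³ = 6.11×10⁻¹² F.
U₁ = 3.76×10⁻¹⁰ J.
Isolated ⇒ Q is held fixed. C₂ = 2.80 C₁ and U = Q²/(2C), so U₂/U₁ = C₁/C₂ = 0.357.
U₂ = 0.357 × 3.76×10⁻¹⁰ = 1.34×10⁻¹⁰ J.

U ≈ 134 pJ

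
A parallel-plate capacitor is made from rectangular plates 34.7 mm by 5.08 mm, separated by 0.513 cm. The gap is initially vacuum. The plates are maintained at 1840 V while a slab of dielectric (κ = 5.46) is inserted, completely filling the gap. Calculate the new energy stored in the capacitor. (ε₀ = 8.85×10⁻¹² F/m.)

A = 34.7 × 5.08 mm² = 1.76×10⁻⁴ m².
Initially C₁ = ε₀A/d = 8.85×10⁻¹² × 1.76×10⁻⁴ / 5.13×10⁻³ = 3.04×10⁻¹³ F.
U₁ = 5.15×10⁻⁷ J.
Battery connected ⇒ V is held fixed. C₂ = 5.46 C₁ and U = ½CV², so U₂/U₁ = C₂/C₁ = 5.46.
U₂ = 5.46 × 5.15×10⁻⁷ = 2.81×10⁻⁶ J.

2.81 μJ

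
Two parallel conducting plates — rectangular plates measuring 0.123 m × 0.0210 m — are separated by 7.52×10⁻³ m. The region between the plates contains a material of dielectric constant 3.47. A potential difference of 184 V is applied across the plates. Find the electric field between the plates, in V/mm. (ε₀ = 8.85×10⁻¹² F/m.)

E = V/d = 184 / 7.52×10⁻³ = 2.45×10⁴ V/m.

E ≈ 24.5 V/mm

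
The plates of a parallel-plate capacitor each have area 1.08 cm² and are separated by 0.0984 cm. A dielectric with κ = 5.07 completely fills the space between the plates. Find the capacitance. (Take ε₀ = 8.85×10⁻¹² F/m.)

A = 1.08 cm² = 1.08×10⁻⁴ m².
C = κε₀A/d = 5.07 × 8.85×10⁻¹² × 1.08×10⁻⁴ / 9.84×10⁻⁴ = 4.92×10⁻¹² F.

C ≈ 4.92 pF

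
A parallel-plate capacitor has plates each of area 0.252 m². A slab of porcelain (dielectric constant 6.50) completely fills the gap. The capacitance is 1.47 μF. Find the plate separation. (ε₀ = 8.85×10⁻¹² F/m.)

d = κε₀A/C = 6.50 × 8.85×10⁻¹² × 0.252 / 1.47×10⁻⁶ = 9.86×10⁻⁶ m.

9.86 μm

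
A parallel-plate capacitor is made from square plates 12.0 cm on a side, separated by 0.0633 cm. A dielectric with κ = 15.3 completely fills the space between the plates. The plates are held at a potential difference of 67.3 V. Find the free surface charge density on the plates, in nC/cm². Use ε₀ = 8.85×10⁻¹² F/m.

A = (12.0 cm)² = 1.44×10⁻² m².
C = κε₀A/d = 15.3 × 8.85×10⁻¹² × 1.44×10⁻² / 6.33×10⁻⁴ = 3.08×10⁻⁹ F.
σ = Q/A = CV/A = 3.08×10⁻⁹ × 67.3 / 1.44×10⁻² = 1.44×10⁻⁵ C/m².

1.44 nC/cm²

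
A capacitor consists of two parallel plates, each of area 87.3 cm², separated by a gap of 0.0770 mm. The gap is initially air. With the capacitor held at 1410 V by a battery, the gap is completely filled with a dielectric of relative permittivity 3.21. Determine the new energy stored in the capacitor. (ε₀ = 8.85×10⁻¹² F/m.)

A = 87.3 cm² = 8.73×10⁻³ m².
Initially C₁ = ε₀A/d = 8.85×10⁻¹² × 8.73×10⁻³ / 7.70×10⁻⁵ = 1.00×10⁻⁹ F.
U₁ = 9.97×10⁻⁴ J.
Battery connected ⇒ V is held fixed. C₂ = 3.21 C₁ and U = ½CV², so U₂/U₁ = C₂/C₁ = 3.21.
U₂ = 3.21 × 9.97×10⁻⁴ = 3.20×10⁻³ J.

3.20 mJ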